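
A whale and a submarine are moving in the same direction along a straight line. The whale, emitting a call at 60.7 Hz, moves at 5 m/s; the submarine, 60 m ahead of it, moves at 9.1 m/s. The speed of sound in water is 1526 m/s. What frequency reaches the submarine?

The submarine is ahead, so the whale is moving toward it while the submarine is moving away from the whale.
Both move, so f' = f · (v − v_o)/(v − v_s).
f' = 60.7 × (1526 − 9.1)/(1526 − 5) = 60.7 × 1516.9/1521 ≈ 61 Hz.

61 Hz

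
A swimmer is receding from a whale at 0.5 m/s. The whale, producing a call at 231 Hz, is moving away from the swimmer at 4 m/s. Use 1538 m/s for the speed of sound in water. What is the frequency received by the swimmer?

With source receding and observer receding, f' = f · (v − v_o)/(v + v_s).
f' = 231 × (1538 − 0.5)/(1538 + 4) = 231 × 1537.5/1542 ≈ 230 Hz.

230 Hz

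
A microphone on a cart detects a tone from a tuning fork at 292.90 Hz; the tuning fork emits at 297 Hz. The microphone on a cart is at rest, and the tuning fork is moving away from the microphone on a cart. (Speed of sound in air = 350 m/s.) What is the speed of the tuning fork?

4.9 m/s

f' = f · v/(v + v_s) ⇒ v_s = v · |1 − f/f'|.
v_s = 350 × |1 − 297/292.90| = 350 × 0.014 ≈ 4.9 m/s.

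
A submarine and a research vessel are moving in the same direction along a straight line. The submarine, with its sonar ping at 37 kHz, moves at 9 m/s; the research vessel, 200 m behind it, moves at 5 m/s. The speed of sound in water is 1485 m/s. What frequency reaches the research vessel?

36.9 kHz

The research vessel is behind, so the submarine is moving away from it while the research vessel is moving toward the submarine.
Both move, so f' = f · (v + v_o)/(v + v_s).
f' = 37 × (1485 + 5)/(1485 + 9) = 37 × 1490/1494 ≈ 36.9 kHz.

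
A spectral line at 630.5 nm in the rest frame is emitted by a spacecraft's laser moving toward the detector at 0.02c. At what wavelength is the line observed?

Relativistic Doppler for wavelength: λ' = λ₀ · √((1 − β)/(1 + β)).
λ' = 630.5 × √(0.9800/1.0200) = 630.5 × 0.98020 ≈ 618.0 nm.

618.0 nm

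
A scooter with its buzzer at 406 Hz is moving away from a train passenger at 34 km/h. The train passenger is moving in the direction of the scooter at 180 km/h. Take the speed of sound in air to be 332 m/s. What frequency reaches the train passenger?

34 km/h = 9.444 m/s; 180 km/h = 50 m/s.
Both move, so f' = f · (v + v_o)/(v + v_s).
f' = 406 × (332 + 50)/(332 + 9.444) = 406 × 382/341.44 ≈ 454 Hz.

454 Hz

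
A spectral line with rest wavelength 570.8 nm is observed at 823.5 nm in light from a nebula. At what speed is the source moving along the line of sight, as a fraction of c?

λ'/λ₀ = 1.4427 > 1 (redshift), so the source is receding.
λ'/λ₀ = √((1 + β)/(1 − β)) for a receding source ⇒ β = (r² − 1)/(r² + 1) with r = λ'/λ₀.
β = (2.0814 − 1)/(2.0814 + 1) ≈ 0.351.

0.351c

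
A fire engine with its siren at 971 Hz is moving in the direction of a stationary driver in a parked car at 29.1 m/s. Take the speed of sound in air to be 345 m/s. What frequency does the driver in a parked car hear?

1060 Hz

Moving source, stationary observer: f' = f · v/(v − v_s) since the source is approaching.
f' = 971 × 345/(345 − 29.1) = 971 × 345/315.9 ≈ 1060 Hz.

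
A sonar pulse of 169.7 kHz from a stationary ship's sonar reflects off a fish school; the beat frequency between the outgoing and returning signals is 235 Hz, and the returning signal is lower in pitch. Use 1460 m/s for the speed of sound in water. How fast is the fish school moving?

Double Doppler shift off a moving reflector: f₂ = f₀ · (v + u)/(v − u) (u > 0 toward emitter).
Returning signal is lower, so f₂ = f₀ − Δf = 169700 − 235 = 169465 Hz.
Rearranging, u = v · (f₂ − f₀)/(f₂ + f₀) = 1460 × -235/339165 ≈ -1.01 m/s.
So the fish school is moving at 1.01 m/s away from the emitter.

1.01 m/s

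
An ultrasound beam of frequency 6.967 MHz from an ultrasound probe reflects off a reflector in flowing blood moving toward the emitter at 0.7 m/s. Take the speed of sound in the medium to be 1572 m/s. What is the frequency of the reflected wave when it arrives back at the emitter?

6.973 MHz

The reflector in flowing blood first receives the wave as a moving observer: f₁ = f₀ · (v + u)/v = 6.967 × (1572 + 0.7)/1572 ≈ 6.970 MHz.
The reflection then acts as a moving source: f₂ = f₁ · v/(v − u) ≈ 6.973 MHz.
Equivalently f₂ = f₀ · (v + u)/(v − u).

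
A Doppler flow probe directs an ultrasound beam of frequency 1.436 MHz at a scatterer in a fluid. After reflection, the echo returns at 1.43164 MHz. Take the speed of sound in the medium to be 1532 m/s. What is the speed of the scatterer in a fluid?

Double Doppler shift off a moving reflector: f₂ = f₀ · (v + u)/(v − u) (u > 0 toward emitter).
Rearranging, u = v · (f₂ − f₀)/(f₂ + f₀) = 1532 × -0.00436/2.86764 ≈ -2.33 m/s.
So the scatterer in a fluid is moving at 2.33 m/s away from the emitter.

2.33 m/s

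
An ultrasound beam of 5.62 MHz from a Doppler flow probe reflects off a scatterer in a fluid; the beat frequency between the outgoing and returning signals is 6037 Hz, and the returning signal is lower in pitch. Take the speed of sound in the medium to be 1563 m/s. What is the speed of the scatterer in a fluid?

0.84 m/s

Double Doppler shift off a moving reflector: f₂ = f₀ · (v + u)/(v − u) (u > 0 toward emitter).
Returning signal is lower, so f₂ = f₀ − Δf = 5620000 − 6037 = 5613963 Hz.
Rearranging, u = v · (f₂ − f₀)/(f₂ + f₀) = 1563 × -6037/11233963 ≈ -0.84 m/s.
So the scatterer in a fluid is moving at 0.84 m/s away from the emitter.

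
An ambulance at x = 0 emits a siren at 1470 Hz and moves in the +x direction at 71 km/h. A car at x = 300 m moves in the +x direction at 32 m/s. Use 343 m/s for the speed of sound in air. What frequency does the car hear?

71 km/h = 19.72 m/s.
The observer lies on the +x side, so the source is heading toward the observer and the observer is heading away from the source.
General Doppler shift: f' = f · (v − v_o)/(v − v_s).
f' = 1470 × (343 − 32)/(343 − 19.72) = 1470 × 311/323.28 ≈ 1414 Hz.

1414 Hz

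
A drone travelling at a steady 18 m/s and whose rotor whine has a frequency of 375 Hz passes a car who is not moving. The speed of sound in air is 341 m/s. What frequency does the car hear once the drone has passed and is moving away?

356 Hz

Receding: f₂ = f · v/(v + v_s) = 375 × 341/359 ≈ 356 Hz.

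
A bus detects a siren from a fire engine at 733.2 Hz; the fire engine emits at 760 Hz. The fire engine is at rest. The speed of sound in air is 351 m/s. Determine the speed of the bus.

12.4 m/s

f' < f, so the bus is receding.
f' = f · (v − v_o)/v ⇒ v_o = v · |f'/f − 1|.
v_o = 351 × |733.2/760 − 1| = 351 × 0.03526 ≈ 12.4 m/s.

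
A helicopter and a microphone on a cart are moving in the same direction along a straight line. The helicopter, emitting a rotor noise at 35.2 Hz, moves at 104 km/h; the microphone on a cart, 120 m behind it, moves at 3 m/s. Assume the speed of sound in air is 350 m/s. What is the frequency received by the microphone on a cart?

104 km/h = 28.89 m/s.
The microphone on a cart is behind, so the helicopter is moving away from it while the microphone on a cart is moving toward the helicopter.
Both move, so f' = f · (v + v_o)/(v + v_s).
f' = 35.2 × (350 + 3)/(350 + 28.89) = 35.2 × 353/378.89 ≈ 32.8 Hz.

32.8 Hz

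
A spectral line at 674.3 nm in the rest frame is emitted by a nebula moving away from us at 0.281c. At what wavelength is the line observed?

900.0 nm

Relativistic Doppler for wavelength: λ' = λ₀ · √((1 + β)/(1 − β)).
λ' = 674.3 × √(1.2810/0.7190) = 674.3 × 1.33478 ≈ 900.0 nm.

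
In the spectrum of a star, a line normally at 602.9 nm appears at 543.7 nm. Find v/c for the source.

λ'/λ₀ = 0.9018 < 1 (blueshift), so the source is approaching.
λ'/λ₀ = √((1 − β)/(1 + β)) for an approaching source ⇒ β = (1 − r²)/(1 + r²) with r = λ'/λ₀.
β = (1 − 0.8133)/(1 + 0.8133) ≈ 0.103.

0.103c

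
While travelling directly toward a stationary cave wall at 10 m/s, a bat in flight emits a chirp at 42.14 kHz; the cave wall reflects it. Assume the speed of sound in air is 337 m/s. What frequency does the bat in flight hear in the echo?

The cave wall receives the sound from a moving source: f₁ = f₀ · v/(v − v_e) = 42.14 × 337/327 ≈ 43.4 kHz.
On the return leg the bat in flight is a moving observer: f₂ = f₁ · (v + v_e)/v = 43.4 × 347/337 ≈ 44.7 kHz.
Equivalently f₂ = f₀ · (v + v_e)/(v − v_e).

44.7 kHz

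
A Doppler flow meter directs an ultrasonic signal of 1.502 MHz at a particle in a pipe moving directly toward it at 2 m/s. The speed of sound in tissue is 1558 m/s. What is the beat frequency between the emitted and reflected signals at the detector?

At the particle in a pipe (a moving observer), f₁ = f₀ · (v + u)/v = 1.502 × 1560/1558 ≈ 1.50393 MHz.
On reflection it acts as a source moving toward the stationary detector: f₂ = f₁ · v/(v − u) = 1.50393 × 1558/1556 ≈ 1.50586 MHz.
Equivalently f₂ = f₀ · (v + u)/(v − u).
Beat frequency (with f₀ = 1502000 Hz): |f₂ − f₀| = 2u·f₀/(v − u) = 2 × 2 × 1502000/1556 ≈ 3861 Hz.

3861 Hz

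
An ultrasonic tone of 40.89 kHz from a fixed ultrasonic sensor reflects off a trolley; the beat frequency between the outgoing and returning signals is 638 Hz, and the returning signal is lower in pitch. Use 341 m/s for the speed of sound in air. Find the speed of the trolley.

2.68 m/s

Double Doppler shift off a moving reflector: f₂ = f₀ · (v + u)/(v − u) (u > 0 toward emitter).
Returning signal is lower, so f₂ = f₀ − Δf = 40890 − 638 = 40252 Hz.
Rearranging, u = v · (f₂ − f₀)/(f₂ + f₀) = 341 × -638/81142 ≈ -2.68 m/s.
So the trolley is moving at 2.68 m/s away from the emitter.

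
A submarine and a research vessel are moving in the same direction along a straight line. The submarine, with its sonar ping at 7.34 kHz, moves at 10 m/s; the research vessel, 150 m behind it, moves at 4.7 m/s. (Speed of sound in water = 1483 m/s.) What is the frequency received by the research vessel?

The research vessel is behind, so the submarine is moving away from it while the research vessel is moving toward the submarine.
With source receding and observer approaching, f' = f · (v + v_o)/(v + v_s).
f' = 7.34 × (1483 + 4.7)/(1483 + 10) = 7.34 × 1487.7/1493 ≈ 7.31 kHz.

7.31 kHz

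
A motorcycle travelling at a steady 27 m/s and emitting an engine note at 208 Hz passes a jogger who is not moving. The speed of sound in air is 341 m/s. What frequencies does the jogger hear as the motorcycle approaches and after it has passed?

Approaching: f₁ = f · v/(v − v_s) = 208 × 341/314 ≈ 226 Hz.
Receding: f₂ = f · v/(v + v_s) = 208 × 341/368 ≈ 193 Hz.

226 Hz approaching; 193 Hz receding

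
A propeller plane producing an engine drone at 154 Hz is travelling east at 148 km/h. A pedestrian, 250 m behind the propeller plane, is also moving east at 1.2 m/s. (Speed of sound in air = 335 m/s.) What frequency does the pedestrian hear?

148 km/h = 41.11 m/s.
The pedestrian is behind, so the propeller plane is moving away from it while the pedestrian is moving toward the propeller plane.
With source receding and observer approaching, f' = f · (v + v_o)/(v + v_s).
f' = 154 × (335 + 1.2)/(335 + 41.11) = 154 × 336.2/376.11 ≈ 138 Hz.

138 Hz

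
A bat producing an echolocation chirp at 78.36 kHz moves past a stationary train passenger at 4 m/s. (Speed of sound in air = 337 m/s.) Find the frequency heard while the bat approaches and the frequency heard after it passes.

Approaching: f₁ = f · v/(v − v_s) = 78.36 × 337/333 ≈ 79.3 kHz.
Receding: f₂ = f · v/(v + v_s) = 78.36 × 337/341 ≈ 77.4 kHz.

79.3 kHz approaching; 77.4 kHz receding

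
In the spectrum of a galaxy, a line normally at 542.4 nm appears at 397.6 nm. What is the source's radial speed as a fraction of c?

λ'/λ₀ = 0.7330 < 1 (blueshift), so the source is approaching.
λ'/λ₀ = √((1 − β)/(1 + β)) for an approaching source ⇒ β = (1 − r²)/(1 + r²) with r = λ'/λ₀.
β = (1 − 0.5373)/(1 + 0.5373) ≈ 0.301.

0.301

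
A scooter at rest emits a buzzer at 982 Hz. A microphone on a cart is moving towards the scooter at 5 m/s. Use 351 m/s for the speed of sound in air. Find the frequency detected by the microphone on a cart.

996 Hz

Only the observer moves, toward the source, so f' = f · (v + v_o)/v.
f' = 982 × (351 + 5)/351 = 982 × 356/351 ≈ 996 Hz.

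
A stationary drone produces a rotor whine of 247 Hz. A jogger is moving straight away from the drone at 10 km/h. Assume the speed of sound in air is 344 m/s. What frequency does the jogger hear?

245 Hz

10 km/h = 2.778 m/s.
Only the observer moves, away from the source, so f' = f · (v − v_o)/v.
f' = 247 × (344 − 2.778)/344 = 247 × 341.22/344 ≈ 245 Hz.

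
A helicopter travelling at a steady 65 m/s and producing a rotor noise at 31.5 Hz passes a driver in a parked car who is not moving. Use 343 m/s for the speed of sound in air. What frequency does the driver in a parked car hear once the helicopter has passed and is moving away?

26.5 Hz

Receding: f₂ = f · v/(v + v_s) = 31.5 × 343/408 ≈ 26.5 Hz.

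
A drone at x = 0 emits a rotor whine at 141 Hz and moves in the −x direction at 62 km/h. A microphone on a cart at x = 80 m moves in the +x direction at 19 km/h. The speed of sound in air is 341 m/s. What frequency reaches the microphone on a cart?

132 Hz

62 km/h = 17.22 m/s; 19 km/h = 5.278 m/s.
The observer lies on the +x side, so the source is heading away from the observer and the observer is heading away from the source.
With source receding and observer receding, f' = f · (v − v_o)/(v + v_s).
f' = 141 × (341 − 5.278)/(341 + 17.22) = 141 × 335.72/358.22 ≈ 132 Hz.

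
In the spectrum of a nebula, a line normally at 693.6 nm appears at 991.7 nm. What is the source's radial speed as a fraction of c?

λ'/λ₀ = 1.4298 > 1 (redshift), so the source is receding.
λ'/λ₀ = √((1 + β)/(1 − β)) for a receding source ⇒ β = (r² − 1)/(r² + 1) with r = λ'/λ₀.
β = (2.0443 − 1)/(2.0443 + 1) ≈ 0.343.

0.343c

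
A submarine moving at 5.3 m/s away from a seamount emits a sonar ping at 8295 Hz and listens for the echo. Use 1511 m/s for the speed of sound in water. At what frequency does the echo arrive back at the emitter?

The seamount receives the sound from a moving source: f₁ = f₀ · v/(v + v_e) = 8295 × 1511/1516.3 ≈ 8266 Hz.
On the return leg the submarine is a moving observer: f₂ = f₁ · (v − v_e)/v = 8266 × 1505.7/1511 ≈ 8237 Hz.
Equivalently f₂ = f₀ · (v − v_e)/(v + v_e).

8237 Hz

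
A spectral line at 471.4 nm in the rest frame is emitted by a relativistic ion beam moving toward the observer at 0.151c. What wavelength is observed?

Relativistic Doppler for wavelength: λ' = λ₀ · √((1 − β)/(1 + β)).
λ' = 471.4 × √(0.8490/1.1510) = 471.4 × 0.85885 ≈ 404.9 nm.

404.9 nm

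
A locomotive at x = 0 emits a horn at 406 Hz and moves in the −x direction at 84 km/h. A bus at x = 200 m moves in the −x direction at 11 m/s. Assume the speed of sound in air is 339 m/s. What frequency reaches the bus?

84 km/h = 23.33 m/s.
The observer lies on the +x side, so the source is heading away from the observer and the observer is heading toward the source.
Both move, so f' = f · (v + v_o)/(v + v_s).
f' = 406 × (339 + 11)/(339 + 23.33) = 406 × 350/362.33 ≈ 392 Hz.

392 Hz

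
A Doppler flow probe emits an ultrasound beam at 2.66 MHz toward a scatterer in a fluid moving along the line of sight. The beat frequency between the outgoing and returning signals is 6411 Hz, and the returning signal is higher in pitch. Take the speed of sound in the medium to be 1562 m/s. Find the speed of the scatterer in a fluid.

Double Doppler shift off a moving reflector: f₂ = f₀ · (v + u)/(v − u) (u > 0 toward emitter).
Returning signal is higher, so f₂ = f₀ + Δf = 2660000 + 6411 = 2666411 Hz.
Rearranging, u = v · (f₂ − f₀)/(f₂ + f₀) = 1562 × 6411/5326411 ≈ 1.88 m/s.
So the scatterer in a fluid is moving at 1.88 m/s toward the emitter.

1.88 m/s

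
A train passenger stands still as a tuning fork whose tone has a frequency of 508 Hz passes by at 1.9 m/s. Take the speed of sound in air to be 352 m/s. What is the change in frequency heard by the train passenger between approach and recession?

Approaching: f₁ = f · v/(v − v_s) = 508 × 352/350.1 ≈ 510.76 Hz.
Receding: f₂ = f · v/(v + v_s) = 508 × 352/353.9 ≈ 505.27 Hz.
Drop: f₁ − f₂ = 2f·v·v_s/(v² − v_s²) = 2 × 508 × 352 × 1.9/(352² − 1.9²) ≈ 5.48 Hz.

5.48 Hz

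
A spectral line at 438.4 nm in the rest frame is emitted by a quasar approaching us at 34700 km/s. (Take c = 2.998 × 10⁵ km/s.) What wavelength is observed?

390.3 nm

β = v/c = 34700/299800 = 0.1157.
Relativistic Doppler for wavelength: λ' = λ₀ · √((1 − β)/(1 + β)).
λ' = 438.4 × √(0.8843/1.1157) = 438.4 × 0.89024 ≈ 390.3 nm.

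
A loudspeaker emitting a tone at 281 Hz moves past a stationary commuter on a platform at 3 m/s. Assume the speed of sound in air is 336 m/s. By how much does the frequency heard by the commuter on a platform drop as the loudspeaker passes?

Approaching: f₁ = f · v/(v − v_s) = 281 × 336/333 ≈ 283.53 Hz.
Receding: f₂ = f · v/(v + v_s) = 281 × 336/339 ≈ 278.51 Hz.
Drop: f₁ − f₂ = 2f·v·v_s/(v² − v_s²) = 2 × 281 × 336 × 3/(336² − 3²) ≈ 5.02 Hz.

5.02 Hz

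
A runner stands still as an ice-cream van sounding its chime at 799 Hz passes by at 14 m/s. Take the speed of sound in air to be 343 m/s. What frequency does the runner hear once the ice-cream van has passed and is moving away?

Receding: f₂ = f · v/(v + v_s) = 799 × 343/357 ≈ 768 Hz.

768 Hz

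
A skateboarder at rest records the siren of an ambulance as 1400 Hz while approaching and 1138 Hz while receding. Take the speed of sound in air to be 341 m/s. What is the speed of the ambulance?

35 m/s

f₁/f₂ = (v + v_s)/(v − v_s), so v_s = v · (f₁ − f₂)/(f₁ + f₂).
v_s = 341 × (1400 − 1138)/(1400 + 1138) = 341 × 262/2538 ≈ 35 m/s.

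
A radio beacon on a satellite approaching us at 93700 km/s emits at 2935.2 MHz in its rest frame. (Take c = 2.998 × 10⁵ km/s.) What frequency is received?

β = v/c = 93700/299800 = 0.3125.
Relativistic Doppler for frequency: f' = f₀ · √((1 + β)/(1 − β)).
f' = 2935.2 × √(1.3125/0.6875) = 2935.2 × 1.38176 ≈ 4055.7 MHz.

4055.7 MHz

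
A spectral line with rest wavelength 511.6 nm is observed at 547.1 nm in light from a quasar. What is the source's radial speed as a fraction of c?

λ'/λ₀ = 1.0694 > 1 (redshift), so the source is receding.
λ'/λ₀ = √((1 + β)/(1 − β)) for a receding source ⇒ β = (r² − 1)/(r² + 1) with r = λ'/λ₀.
β = (1.1436 − 1)/(1.1436 + 1) ≈ 0.067.

0.067c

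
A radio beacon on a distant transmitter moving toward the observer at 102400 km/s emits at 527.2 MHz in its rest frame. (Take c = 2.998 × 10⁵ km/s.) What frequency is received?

752.5 MHz

β = v/c = 102400/299800 = 0.3416.
Relativistic Doppler for frequency: f' = f₀ · √((1 + β)/(1 − β)).
f' = 527.2 × √(1.3416/0.6584) = 527.2 × 1.42741 ≈ 752.5 MHz.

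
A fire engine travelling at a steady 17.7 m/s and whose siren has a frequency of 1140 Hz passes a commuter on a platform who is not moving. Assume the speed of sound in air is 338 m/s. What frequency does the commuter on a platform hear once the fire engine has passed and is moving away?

Receding: f₂ = f · v/(v + v_s) = 1140 × 338/355.7 ≈ 1083 Hz.

1083 Hz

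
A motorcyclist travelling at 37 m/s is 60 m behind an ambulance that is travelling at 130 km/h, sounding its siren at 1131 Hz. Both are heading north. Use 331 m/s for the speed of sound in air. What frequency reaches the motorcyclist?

1134 Hz

130 km/h = 36.11 m/s.
The motorcyclist is behind, so the ambulance is moving away from it while the motorcyclist is moving toward the ambulance.
General Doppler shift: f' = f · (v + v_o)/(v + v_s).
f' = 1131 × (331 + 37)/(331 + 36.11) = 1131 × 368/367.11 ≈ 1134 Hz.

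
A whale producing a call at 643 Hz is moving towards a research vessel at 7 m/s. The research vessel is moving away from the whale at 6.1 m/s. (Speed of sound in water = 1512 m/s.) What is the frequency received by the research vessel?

General Doppler shift: f' = f · (v − v_o)/(v − v_s).
f' = 643 × (1512 − 6.1)/(1512 − 7) = 643 × 1505.9/1505 ≈ 643 Hz.

643 Hz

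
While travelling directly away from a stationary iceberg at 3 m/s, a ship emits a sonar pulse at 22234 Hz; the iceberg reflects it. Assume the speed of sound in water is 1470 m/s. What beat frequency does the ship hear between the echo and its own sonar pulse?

The iceberg receives the sound from a moving source: f₁ = f₀ · v/(v + v_e) = 22234 × 1470/1473 ≈ 22188.7 Hz.
On the return leg the ship is a moving observer: f₂ = f₁ · (v − v_e)/v = 22188.7 × 1467/1470 ≈ 22143.4 Hz.
Beat against the emitted tone: |f₂ − f₀| = 2v_e·f₀/(v + v_e) = 2 × 3 × 22234/1473 ≈ 91 Hz.

91 Hz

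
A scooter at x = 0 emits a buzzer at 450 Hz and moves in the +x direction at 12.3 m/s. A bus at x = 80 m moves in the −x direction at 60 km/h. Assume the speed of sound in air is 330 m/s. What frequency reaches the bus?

491 Hz

60 km/h = 16.67 m/s.
The observer lies on the +x side, so the source is heading toward the observer and the observer is heading toward the source.
With source approaching and observer approaching, f' = f · (v + v_o)/(v − v_s).
f' = 450 × (330 + 16.67)/(330 − 12.3) = 450 × 346.67/317.7 ≈ 491 Hz.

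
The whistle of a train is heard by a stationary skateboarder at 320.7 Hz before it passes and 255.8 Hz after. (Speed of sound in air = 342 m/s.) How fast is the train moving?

39 m/s

f₁/f₂ = (v + v_s)/(v − v_s), so v_s = v · (f₁ − f₂)/(f₁ + f₂).
v_s = 342 × (320.7 − 255.8)/(320.7 + 255.8) = 342 × 64.9/576.5 ≈ 39 m/s.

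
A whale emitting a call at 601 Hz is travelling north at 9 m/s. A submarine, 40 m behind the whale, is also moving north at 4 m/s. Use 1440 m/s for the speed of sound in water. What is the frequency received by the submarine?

599 Hz

The submarine is behind, so the whale is moving away from it while the submarine is moving toward the whale.
Both move, so f' = f · (v + v_o)/(v + v_s).
f' = 601 × (1440 + 4)/(1440 + 9) = 601 × 1444/1449 ≈ 599 Hz.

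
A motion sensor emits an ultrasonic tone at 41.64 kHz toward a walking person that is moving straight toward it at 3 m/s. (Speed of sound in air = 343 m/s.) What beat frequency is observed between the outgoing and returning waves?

735 Hz

The walking person first receives the wave as a moving observer: f₁ = f₀ · (v + u)/v = 41.64 × (343 + 3)/343 ≈ 42.004 kHz.
The reflection then acts as a moving source: f₂ = f₁ · v/(v − u) ≈ 42.375 kHz.
Beat frequency (with f₀ = 41640 Hz): |f₂ − f₀| = 2u·f₀/(v − u) = 2 × 3 × 41640/340 ≈ 735 Hz.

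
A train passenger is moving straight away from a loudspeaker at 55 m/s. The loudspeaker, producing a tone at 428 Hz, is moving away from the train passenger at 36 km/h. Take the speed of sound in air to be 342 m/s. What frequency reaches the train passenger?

36 km/h = 10 m/s.
General Doppler shift: f' = f · (v − v_o)/(v + v_s).
f' = 428 × (342 − 55)/(342 + 10) = 428 × 287/352 ≈ 349 Hz.

349 Hz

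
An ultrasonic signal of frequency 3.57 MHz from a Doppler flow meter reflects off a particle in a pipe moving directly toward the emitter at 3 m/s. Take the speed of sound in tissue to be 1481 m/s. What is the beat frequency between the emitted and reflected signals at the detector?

14493 Hz

The particle in a pipe first receives the wave as a moving observer: f₁ = f₀ · (v + u)/v = 3.57 × (1481 + 3)/1481 ≈ 3.57723 MHz.
On reflection it acts as a source moving toward the stationary detector: f₂ = f₁ · v/(v − u) = 3.57723 × 1481/1478 ≈ 3.58449 MHz.
Equivalently f₂ = f₀ · (v + u)/(v − u).
Beat frequency (with f₀ = 3570000 Hz): |f₂ − f₀| = 2u·f₀/(v − u) = 2 × 3 × 3570000/1478 ≈ 14493 Hz.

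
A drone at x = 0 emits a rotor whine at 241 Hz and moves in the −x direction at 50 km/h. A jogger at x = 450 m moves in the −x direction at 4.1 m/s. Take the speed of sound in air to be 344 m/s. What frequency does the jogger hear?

234 Hz

50 km/h = 13.89 m/s.
The observer lies on the +x side, so the source is heading away from the observer and the observer is heading toward the source.
With source receding and observer approaching, f' = f · (v + v_o)/(v + v_s).
f' = 241 × (344 + 4.1)/(344 + 13.89) = 241 × 348.1/357.89 ≈ 234 Hz.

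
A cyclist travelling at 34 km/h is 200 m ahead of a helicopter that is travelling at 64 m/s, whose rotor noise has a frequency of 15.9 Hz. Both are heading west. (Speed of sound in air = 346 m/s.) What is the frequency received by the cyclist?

19.0 Hz

34 km/h = 9.444 m/s.
The cyclist is ahead, so the helicopter is moving toward it while the cyclist is moving away from the helicopter.
General Doppler shift: f' = f · (v − v_o)/(v − v_s).
f' = 15.9 × (346 − 9.444)/(346 − 64) = 15.9 × 336.56/282 ≈ 19.0 Hz.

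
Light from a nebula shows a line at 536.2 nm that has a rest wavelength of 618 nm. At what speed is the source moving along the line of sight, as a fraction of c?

0.141

λ'/λ₀ = 0.8676 < 1 (blueshift), so the source is approaching.
λ'/λ₀ = √((1 − β)/(1 + β)) for an approaching source ⇒ β = (1 − r²)/(1 + r²) with r = λ'/λ₀.
β = (1 − 0.7528)/(1 + 0.7528) ≈ 0.141.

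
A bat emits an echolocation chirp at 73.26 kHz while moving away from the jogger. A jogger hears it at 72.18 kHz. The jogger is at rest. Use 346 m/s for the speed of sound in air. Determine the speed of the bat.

f' = f · v/(v + v_s) ⇒ v_s = v · |1 − f/f'|.
v_s = 346 × |1 − 73.26/72.18| = 346 × 0.01496 ≈ 5.2 m/s.

5.2 m/s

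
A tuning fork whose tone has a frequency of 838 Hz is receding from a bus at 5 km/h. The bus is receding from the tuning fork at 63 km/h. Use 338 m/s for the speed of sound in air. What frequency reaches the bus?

5 km/h = 1.389 m/s; 63 km/h = 17.5 m/s.
With source receding and observer receding, f' = f · (v − v_o)/(v + v_s).
f' = 838 × (338 − 17.5)/(338 + 1.389) = 838 × 320.5/339.39 ≈ 791 Hz.

791 Hz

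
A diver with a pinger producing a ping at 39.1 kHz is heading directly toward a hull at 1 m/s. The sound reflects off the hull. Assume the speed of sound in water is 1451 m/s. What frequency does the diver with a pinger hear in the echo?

The hull receives the sound from a moving source: f₁ = f₀ · v/(v − v_e) = 39.1 × 1451/1450 ≈ 39.1 kHz.
On the return leg the diver with a pinger is a moving observer: f₂ = f₁ · (v + v_e)/v = 39.1 × 1452/1451 ≈ 39.2 kHz.
Equivalently f₂ = f₀ · (v + v_e)/(v − v_e).

39.2 kHz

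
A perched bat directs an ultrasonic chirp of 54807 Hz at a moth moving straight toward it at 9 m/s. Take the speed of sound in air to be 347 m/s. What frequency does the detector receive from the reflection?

57726 Hz

The moth first receives the wave as a moving observer: f₁ = f₀ · (v + u)/v = 54807 × (347 + 9)/347 ≈ 56229 Hz.
On reflection it acts as a source moving toward the stationary detector: f₂ = f₁ · v/(v − u) = 56229 × 347/338 ≈ 57726 Hz.
Equivalently f₂ = f₀ · (v + u)/(v − u).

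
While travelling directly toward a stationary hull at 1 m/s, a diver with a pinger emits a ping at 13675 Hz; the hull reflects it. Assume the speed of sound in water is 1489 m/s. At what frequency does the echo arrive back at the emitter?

13693 Hz

The hull receives the sound from a moving source: f₁ = f₀ · v/(v − v_e) = 13675 × 1489/1488 ≈ 13684 Hz.
On the return leg the diver with a pinger is a moving observer: f₂ = f₁ · (v + v_e)/v = 13684 × 1490/1489 ≈ 13693 Hz.
Equivalently f₂ = f₀ · (v + v_e)/(v − v_e).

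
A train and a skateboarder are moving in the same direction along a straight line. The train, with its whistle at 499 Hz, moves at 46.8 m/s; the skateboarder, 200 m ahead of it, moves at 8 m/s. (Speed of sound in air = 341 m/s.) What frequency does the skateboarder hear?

565 Hz

The skateboarder is ahead, so the train is moving toward it while the skateboarder is moving away from the train.
Both move, so f' = f · (v − v_o)/(v − v_s).
f' = 499 × (341 − 8)/(341 − 46.8) = 499 × 333/294.2 ≈ 565 Hz.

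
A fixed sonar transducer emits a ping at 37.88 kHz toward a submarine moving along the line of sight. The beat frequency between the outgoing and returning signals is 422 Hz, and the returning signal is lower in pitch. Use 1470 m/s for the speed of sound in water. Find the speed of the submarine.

8.2 m/s

Double Doppler shift off a moving reflector: f₂ = f₀ · (v + u)/(v − u) (u > 0 toward emitter).
Returning signal is lower, so f₂ = f₀ − Δf = 37880 − 422 = 37458 Hz.
Rearranging, u = v · (f₂ − f₀)/(f₂ + f₀) = 1470 × -422/75338 ≈ -8.2 m/s.
So the submarine is moving at 8.2 m/s away from the emitter.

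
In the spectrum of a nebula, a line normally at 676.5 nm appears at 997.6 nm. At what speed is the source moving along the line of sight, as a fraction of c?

λ'/λ₀ = 1.4746 > 1 (redshift), so the source is receding.
λ'/λ₀ = √((1 + β)/(1 − β)) for a receding source ⇒ β = (r² − 1)/(r² + 1) with r = λ'/λ₀.
β = (2.1746 − 1)/(2.1746 + 1) ≈ 0.370.

0.370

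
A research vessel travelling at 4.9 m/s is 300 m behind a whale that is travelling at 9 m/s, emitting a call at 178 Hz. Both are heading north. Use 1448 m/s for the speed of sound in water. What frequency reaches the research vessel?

The research vessel is behind, so the whale is moving away from it while the research vessel is moving toward the whale.
Both move, so f' = f · (v + v_o)/(v + v_s).
f' = 178 × (1448 + 4.9)/(1448 + 9) = 178 × 1452.9/1457 ≈ 177 Hz.

177 Hz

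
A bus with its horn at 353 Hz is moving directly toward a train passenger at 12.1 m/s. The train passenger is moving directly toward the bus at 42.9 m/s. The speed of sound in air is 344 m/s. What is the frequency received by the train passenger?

With source approaching and observer approaching, f' = f · (v + v_o)/(v − v_s).
f' = 353 × (344 + 42.9)/(344 − 12.1) = 353 × 386.9/331.9 ≈ 411 Hz.

411 Hz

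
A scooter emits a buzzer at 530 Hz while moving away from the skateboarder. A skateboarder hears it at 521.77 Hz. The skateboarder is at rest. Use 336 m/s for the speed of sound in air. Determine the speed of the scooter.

f' = f · v/(v + v_s) ⇒ v_s = v · |1 − f/f'|.
v_s = 336 × |1 − 530/521.77| = 336 × 0.01577 ≈ 5.3 m/s.

5.3 m/s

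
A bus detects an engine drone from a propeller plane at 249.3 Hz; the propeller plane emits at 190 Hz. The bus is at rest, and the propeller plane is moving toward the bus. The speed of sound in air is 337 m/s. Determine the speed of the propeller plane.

f' = f · v/(v − v_s) ⇒ v_s = v · |1 − f/f'|.
v_s = 337 × |1 − 190/249.3| = 337 × 0.2379 ≈ 80 m/s.

80 m/s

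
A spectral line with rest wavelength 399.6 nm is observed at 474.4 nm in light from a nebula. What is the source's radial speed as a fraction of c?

λ'/λ₀ = 1.1872 > 1 (redshift), so the source is receding.
λ'/λ₀ = √((1 + β)/(1 − β)) for a receding source ⇒ β = (r² − 1)/(r² + 1) with r = λ'/λ₀.
β = (1.4094 − 1)/(1.4094 + 1) ≈ 0.170.

0.170c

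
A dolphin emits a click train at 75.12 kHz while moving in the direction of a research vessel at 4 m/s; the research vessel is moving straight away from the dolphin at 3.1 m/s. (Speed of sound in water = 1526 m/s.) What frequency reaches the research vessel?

With source approaching and observer receding, f' = f · (v − v_o)/(v − v_s).
f' = 75.12 × (1526 − 3.1)/(1526 − 4) = 75.12 × 1522.9/1522 ≈ 75.2 kHz.

75.2 kHz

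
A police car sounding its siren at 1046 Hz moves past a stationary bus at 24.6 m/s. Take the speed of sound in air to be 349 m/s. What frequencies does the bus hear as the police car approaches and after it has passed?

1125 Hz approaching; 977 Hz receding

Approaching: f₁ = f · v/(v − v_s) = 1046 × 349/324.4 ≈ 1125 Hz.
Receding: f₂ = f · v/(v + v_s) = 1046 × 349/373.6 ≈ 977 Hz.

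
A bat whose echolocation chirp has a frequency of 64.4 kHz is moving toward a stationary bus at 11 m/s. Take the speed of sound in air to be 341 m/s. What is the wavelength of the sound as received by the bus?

Only the source moves, toward the listener, so f' = f · v/(v − v_s).
f' = 64.4 × 341/(341 − 11) ≈ 66.5 kHz.
λ' = v/f' = 341/66546.7 ≈ 5.12 mm.

5.12 mm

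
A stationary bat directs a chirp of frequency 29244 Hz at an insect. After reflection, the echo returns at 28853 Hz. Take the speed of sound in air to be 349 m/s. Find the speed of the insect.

Double Doppler shift off a moving reflector: f₂ = f₀ · (v + u)/(v − u) (u > 0 toward emitter).
Rearranging, u = v · (f₂ − f₀)/(f₂ + f₀) = 349 × -391/58097 ≈ -2.35 m/s.
So the insect is moving at 2.35 m/s away from the emitter.

2.35 m/s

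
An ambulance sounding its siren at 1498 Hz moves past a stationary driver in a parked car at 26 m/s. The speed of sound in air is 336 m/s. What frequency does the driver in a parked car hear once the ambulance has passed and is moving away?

Receding: f₂ = f · v/(v + v_s) = 1498 × 336/362 ≈ 1390 Hz.

1390 Hz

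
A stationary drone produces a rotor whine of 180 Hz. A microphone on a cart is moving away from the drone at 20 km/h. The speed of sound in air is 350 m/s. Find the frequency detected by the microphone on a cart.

177 Hz

20 km/h = 5.556 m/s.
Moving observer, stationary source: f' = f · (v − v_o)/v.
f' = 180 × (350 − 5.556)/350 = 180 × 344.44/350 ≈ 177 Hz.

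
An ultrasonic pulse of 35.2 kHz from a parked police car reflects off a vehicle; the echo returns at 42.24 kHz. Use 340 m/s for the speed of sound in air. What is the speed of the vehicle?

Double Doppler shift off a moving reflector: f₂ = f₀ · (v + u)/(v − u) (u > 0 toward emitter).
Rearranging, u = v · (f₂ − f₀)/(f₂ + f₀) = 340 × 7.04/77.44 ≈ 31 m/s.
So the vehicle is moving at 31 m/s toward the emitter.

31 m/s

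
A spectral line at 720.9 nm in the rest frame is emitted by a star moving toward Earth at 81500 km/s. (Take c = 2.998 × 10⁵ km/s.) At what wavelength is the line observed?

545.5 nm

β = v/c = 81500/299800 = 0.2718.
Relativistic Doppler for wavelength: λ' = λ₀ · √((1 − β)/(1 + β)).
λ' = 720.9 × √(0.7282/1.2718) = 720.9 × 0.75665 ≈ 545.5 nm.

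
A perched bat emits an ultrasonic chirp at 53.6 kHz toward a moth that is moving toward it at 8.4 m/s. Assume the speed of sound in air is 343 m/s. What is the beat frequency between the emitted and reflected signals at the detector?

2691 Hz

The moth first receives the wave as a moving observer: f₁ = f₀ · (v + u)/v = 53.6 × (343 + 8.4)/343 ≈ 54.91 kHz.
On reflection it acts as a source moving toward the stationary detector: f₂ = f₁ · v/(v − u) = 54.91 × 343/334.6 ≈ 56.29 kHz.
Equivalently f₂ = f₀ · (v + u)/(v − u).
Beat frequency (with f₀ = 53600 Hz): |f₂ − f₀| = 2u·f₀/(v − u) = 2 × 8.4 × 53600/334.6 ≈ 2691 Hz.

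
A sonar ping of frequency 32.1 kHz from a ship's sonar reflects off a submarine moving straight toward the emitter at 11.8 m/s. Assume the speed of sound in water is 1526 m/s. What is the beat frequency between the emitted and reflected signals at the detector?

500 Hz

The submarine first receives the wave as a moving observer: f₁ = f₀ · (v + u)/v = 32.1 × (1526 + 11.8)/1526 ≈ 32.348 kHz.
The reflection then acts as a moving source: f₂ = f₁ · v/(v − u) ≈ 32.600 kHz.
Beat frequency (with f₀ = 32100 Hz): |f₂ − f₀| = 2u·f₀/(v − u) = 2 × 11.8 × 32100/1514.2 ≈ 500 Hz.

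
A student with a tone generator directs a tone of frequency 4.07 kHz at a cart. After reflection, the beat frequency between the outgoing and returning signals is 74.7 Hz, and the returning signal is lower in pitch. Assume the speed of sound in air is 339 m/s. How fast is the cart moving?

Double Doppler shift off a moving reflector: f₂ = f₀ · (v + u)/(v − u) (u > 0 toward emitter).
Returning signal is lower, so f₂ = f₀ − Δf = 4070 − 74.7 = 3995.3 Hz.
Rearranging, u = v · (f₂ − f₀)/(f₂ + f₀) = 339 × -74.7/8065.3 ≈ -3.1 m/s.
So the cart is moving at 3.1 m/s away from the emitter.

3.1 m/s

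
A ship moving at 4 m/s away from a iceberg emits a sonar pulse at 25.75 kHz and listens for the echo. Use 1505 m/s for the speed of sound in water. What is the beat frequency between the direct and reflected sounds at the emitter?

137 Hz

The iceberg receives the sound from a moving source: f₁ = f₀ · v/(v + v_e) = 25.75 × 1505/1509 ≈ 25.6817 kHz.
On the return leg the ship is a moving observer: f₂ = f₁ · (v − v_e)/v = 25.6817 × 1501/1505 ≈ 25.6135 kHz.
Beat against the emitted tone (with f₀ = 25750 Hz): |f₂ − f₀| = 2v_e·f₀/(v + v_e) = 2 × 4 × 25750/1509 ≈ 137 Hz.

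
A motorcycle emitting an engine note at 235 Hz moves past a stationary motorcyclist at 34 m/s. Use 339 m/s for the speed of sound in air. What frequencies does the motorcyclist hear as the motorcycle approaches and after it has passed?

Approaching: f₁ = f · v/(v − v_s) = 235 × 339/305 ≈ 261 Hz.
Receding: f₂ = f · v/(v + v_s) = 235 × 339/373 ≈ 214 Hz.

261 Hz approaching; 214 Hz receding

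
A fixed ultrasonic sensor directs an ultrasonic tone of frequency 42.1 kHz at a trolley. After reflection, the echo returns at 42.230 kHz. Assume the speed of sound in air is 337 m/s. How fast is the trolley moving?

Double Doppler shift off a moving reflector: f₂ = f₀ · (v + u)/(v − u) (u > 0 toward emitter).
Rearranging, u = v · (f₂ − f₀)/(f₂ + f₀) = 337 × 0.130/84.330 ≈ 0.52 m/s.
So the trolley is moving at 0.52 m/s toward the emitter.

0.52 m/s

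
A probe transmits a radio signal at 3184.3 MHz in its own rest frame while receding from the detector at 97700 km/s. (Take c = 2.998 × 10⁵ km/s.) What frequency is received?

β = v/c = 97700/299800 = 0.3259.
Relativistic Doppler for frequency: f' = f₀ · √((1 − β)/(1 + β)).
f' = 3184.3 × √(0.6741/1.3259) = 3184.3 × 0.71304 ≈ 2270.5 MHz.

2270.5 MHz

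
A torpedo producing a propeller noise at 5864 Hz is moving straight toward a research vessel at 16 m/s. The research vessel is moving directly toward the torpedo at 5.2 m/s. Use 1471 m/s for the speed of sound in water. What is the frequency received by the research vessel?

5949 Hz

Both move, so f' = f · (v + v_o)/(v − v_s).
f' = 5864 × (1471 + 5.2)/(1471 − 16) = 5864 × 1476.2/1455 ≈ 5949 Hz.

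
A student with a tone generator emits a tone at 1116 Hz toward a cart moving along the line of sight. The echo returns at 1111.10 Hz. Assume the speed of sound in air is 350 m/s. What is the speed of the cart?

Double Doppler shift off a moving reflector: f₂ = f₀ · (v + u)/(v − u) (u > 0 toward emitter).
Rearranging, u = v · (f₂ − f₀)/(f₂ + f₀) = 350 × -4.90/2227.10 ≈ -0.77 m/s.
So the cart is moving at 0.77 m/s away from the emitter.

0.77 m/s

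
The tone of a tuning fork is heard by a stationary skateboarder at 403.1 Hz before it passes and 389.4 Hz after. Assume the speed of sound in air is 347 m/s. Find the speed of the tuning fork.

f₁/f₂ = (v + v_s)/(v − v_s), so v_s = v · (f₁ − f₂)/(f₁ + f₂).
v_s = 347 × (403.1 − 389.4)/(403.1 + 389.4) = 347 × 13.7/792.5 ≈ 6.0 m/s.

6.0 m/s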